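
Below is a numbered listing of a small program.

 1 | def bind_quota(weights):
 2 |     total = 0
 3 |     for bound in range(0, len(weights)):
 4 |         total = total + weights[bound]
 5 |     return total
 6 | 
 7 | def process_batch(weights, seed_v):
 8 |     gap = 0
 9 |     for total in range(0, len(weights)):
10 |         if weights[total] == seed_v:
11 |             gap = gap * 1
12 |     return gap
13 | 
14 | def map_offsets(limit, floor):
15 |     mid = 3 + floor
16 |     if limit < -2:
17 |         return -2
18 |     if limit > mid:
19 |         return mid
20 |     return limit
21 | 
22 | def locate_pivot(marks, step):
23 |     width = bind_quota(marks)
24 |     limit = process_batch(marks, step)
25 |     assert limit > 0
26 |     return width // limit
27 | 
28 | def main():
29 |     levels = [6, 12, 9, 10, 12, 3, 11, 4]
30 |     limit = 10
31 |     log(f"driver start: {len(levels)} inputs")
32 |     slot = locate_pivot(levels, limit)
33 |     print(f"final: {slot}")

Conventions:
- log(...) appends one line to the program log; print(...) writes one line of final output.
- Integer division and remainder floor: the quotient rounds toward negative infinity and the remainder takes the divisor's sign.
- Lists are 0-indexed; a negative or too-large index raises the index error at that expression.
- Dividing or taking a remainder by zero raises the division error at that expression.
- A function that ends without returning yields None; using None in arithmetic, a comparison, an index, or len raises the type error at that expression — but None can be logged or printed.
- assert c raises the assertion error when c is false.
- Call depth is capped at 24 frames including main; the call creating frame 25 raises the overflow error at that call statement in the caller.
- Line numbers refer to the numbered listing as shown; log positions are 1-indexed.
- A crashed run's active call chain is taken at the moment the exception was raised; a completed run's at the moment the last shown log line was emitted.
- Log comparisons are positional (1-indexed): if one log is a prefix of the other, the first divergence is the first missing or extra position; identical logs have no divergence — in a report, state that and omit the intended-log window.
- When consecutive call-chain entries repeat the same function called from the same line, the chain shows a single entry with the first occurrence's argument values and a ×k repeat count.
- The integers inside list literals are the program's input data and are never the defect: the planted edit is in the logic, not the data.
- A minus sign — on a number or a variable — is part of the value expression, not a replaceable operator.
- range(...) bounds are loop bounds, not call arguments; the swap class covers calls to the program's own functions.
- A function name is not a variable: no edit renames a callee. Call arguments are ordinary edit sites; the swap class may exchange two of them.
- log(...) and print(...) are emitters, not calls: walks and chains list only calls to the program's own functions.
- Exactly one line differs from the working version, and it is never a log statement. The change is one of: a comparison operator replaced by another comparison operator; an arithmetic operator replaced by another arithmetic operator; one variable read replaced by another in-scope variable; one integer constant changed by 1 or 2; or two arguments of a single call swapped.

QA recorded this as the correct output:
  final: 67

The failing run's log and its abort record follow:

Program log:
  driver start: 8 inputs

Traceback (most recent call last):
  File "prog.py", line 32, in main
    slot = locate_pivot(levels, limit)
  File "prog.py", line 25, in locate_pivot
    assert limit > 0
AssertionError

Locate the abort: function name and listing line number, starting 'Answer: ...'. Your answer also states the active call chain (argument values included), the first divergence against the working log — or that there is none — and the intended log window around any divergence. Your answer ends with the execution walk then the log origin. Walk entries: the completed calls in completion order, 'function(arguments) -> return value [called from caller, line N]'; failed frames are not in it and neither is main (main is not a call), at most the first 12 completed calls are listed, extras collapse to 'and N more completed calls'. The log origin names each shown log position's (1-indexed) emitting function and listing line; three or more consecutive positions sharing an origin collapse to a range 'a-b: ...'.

Answer: the error was raised in locate_pivot, line 25.
The tell: Every log line matches the working run — the failure is the only observable divergence.
Call chain: main -> locate_pivot([6, 12, 9, 10, 12, 3, 11, 4], 10) (called at line 32).
First divergence: none (the log streams are identical).
Execution walk:
  bind_quota([6, 12, 9, 10, 12, 3, 11, 4]) -> 67  [called from locate_pivot, line 23]
  process_batch([6, 12, 9, 10, 12, 3, 11, 4], 10) -> 0  [called from locate_pivot, line 24]
Log origin:
  1 — main, line 31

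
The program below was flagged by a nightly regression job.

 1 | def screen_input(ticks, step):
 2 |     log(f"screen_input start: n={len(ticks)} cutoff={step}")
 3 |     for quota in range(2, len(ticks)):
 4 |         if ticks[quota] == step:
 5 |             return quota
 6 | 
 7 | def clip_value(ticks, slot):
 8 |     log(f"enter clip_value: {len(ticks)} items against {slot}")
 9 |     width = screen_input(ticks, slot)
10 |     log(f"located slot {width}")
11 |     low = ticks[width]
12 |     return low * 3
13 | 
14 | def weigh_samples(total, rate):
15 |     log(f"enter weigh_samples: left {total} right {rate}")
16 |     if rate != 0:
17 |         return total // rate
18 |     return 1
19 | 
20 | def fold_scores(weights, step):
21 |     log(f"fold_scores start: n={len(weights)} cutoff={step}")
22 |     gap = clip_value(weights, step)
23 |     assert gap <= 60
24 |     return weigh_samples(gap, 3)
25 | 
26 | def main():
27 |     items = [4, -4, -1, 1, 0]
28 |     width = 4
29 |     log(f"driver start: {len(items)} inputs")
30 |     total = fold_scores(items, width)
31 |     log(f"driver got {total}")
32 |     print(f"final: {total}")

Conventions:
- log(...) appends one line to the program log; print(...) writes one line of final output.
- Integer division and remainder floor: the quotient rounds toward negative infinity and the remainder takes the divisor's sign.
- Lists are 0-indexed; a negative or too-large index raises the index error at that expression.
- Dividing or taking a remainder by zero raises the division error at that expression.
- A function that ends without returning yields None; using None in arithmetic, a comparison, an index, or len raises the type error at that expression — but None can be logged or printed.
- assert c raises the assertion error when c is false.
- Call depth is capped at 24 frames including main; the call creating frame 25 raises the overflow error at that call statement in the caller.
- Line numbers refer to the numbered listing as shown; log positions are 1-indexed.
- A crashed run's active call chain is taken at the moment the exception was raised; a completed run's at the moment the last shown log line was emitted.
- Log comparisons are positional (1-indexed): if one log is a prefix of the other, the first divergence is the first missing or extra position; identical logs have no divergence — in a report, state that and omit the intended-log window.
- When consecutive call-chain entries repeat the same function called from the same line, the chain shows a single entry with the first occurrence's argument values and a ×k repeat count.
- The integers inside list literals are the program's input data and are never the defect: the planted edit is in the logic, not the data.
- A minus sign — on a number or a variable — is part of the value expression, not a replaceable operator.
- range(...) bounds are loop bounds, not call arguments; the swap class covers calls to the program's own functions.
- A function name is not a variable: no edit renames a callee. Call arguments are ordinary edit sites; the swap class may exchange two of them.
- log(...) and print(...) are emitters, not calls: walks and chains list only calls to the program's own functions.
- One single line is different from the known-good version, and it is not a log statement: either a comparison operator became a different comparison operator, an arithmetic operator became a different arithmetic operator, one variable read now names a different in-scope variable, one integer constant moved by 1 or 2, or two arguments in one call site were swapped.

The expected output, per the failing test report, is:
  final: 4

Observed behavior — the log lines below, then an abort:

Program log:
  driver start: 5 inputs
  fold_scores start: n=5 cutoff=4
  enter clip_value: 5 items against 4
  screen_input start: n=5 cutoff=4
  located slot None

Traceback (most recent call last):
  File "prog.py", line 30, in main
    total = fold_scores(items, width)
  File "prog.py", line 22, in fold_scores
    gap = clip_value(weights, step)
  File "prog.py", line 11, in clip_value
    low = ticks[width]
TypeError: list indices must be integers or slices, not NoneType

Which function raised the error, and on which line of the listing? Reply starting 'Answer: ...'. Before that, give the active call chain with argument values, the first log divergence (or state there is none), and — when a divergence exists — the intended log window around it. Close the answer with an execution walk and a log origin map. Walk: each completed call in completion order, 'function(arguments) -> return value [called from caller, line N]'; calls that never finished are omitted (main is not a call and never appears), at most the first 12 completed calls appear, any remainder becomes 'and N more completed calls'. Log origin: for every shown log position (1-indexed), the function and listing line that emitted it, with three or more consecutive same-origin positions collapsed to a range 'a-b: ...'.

Answer: the error was raised in clip_value, line 11.
The tell: Everything matches until log position 5, which reads 'located slot None' in place of 'located slot 0'.
Call chain: main -> fold_scores([4, -4, -1, 1, 0], 4) (called at line 30) -> clip_value([4, -4, -1, 1, 0], 4) (called at line 22).
First divergence: position 5 — the shown line 'located slot None' should read 'located slot 0'.
Intended log window:
  3: enter clip_value: 5 items against 4
  4: screen_input start: n=5 cutoff=4
  5: located slot 0
  6: enter weigh_samples: left 12 right 3
Execution walk:
  screen_input([4, -4, -1, 1, 0], 4) -> None  [called from clip_value, line 9]
Log origins:
  1 — main, line 29
  2 — fold_scores, line 21
  3 — clip_value, line 8
  4 — screen_input, line 2
  5 — clip_value, line 10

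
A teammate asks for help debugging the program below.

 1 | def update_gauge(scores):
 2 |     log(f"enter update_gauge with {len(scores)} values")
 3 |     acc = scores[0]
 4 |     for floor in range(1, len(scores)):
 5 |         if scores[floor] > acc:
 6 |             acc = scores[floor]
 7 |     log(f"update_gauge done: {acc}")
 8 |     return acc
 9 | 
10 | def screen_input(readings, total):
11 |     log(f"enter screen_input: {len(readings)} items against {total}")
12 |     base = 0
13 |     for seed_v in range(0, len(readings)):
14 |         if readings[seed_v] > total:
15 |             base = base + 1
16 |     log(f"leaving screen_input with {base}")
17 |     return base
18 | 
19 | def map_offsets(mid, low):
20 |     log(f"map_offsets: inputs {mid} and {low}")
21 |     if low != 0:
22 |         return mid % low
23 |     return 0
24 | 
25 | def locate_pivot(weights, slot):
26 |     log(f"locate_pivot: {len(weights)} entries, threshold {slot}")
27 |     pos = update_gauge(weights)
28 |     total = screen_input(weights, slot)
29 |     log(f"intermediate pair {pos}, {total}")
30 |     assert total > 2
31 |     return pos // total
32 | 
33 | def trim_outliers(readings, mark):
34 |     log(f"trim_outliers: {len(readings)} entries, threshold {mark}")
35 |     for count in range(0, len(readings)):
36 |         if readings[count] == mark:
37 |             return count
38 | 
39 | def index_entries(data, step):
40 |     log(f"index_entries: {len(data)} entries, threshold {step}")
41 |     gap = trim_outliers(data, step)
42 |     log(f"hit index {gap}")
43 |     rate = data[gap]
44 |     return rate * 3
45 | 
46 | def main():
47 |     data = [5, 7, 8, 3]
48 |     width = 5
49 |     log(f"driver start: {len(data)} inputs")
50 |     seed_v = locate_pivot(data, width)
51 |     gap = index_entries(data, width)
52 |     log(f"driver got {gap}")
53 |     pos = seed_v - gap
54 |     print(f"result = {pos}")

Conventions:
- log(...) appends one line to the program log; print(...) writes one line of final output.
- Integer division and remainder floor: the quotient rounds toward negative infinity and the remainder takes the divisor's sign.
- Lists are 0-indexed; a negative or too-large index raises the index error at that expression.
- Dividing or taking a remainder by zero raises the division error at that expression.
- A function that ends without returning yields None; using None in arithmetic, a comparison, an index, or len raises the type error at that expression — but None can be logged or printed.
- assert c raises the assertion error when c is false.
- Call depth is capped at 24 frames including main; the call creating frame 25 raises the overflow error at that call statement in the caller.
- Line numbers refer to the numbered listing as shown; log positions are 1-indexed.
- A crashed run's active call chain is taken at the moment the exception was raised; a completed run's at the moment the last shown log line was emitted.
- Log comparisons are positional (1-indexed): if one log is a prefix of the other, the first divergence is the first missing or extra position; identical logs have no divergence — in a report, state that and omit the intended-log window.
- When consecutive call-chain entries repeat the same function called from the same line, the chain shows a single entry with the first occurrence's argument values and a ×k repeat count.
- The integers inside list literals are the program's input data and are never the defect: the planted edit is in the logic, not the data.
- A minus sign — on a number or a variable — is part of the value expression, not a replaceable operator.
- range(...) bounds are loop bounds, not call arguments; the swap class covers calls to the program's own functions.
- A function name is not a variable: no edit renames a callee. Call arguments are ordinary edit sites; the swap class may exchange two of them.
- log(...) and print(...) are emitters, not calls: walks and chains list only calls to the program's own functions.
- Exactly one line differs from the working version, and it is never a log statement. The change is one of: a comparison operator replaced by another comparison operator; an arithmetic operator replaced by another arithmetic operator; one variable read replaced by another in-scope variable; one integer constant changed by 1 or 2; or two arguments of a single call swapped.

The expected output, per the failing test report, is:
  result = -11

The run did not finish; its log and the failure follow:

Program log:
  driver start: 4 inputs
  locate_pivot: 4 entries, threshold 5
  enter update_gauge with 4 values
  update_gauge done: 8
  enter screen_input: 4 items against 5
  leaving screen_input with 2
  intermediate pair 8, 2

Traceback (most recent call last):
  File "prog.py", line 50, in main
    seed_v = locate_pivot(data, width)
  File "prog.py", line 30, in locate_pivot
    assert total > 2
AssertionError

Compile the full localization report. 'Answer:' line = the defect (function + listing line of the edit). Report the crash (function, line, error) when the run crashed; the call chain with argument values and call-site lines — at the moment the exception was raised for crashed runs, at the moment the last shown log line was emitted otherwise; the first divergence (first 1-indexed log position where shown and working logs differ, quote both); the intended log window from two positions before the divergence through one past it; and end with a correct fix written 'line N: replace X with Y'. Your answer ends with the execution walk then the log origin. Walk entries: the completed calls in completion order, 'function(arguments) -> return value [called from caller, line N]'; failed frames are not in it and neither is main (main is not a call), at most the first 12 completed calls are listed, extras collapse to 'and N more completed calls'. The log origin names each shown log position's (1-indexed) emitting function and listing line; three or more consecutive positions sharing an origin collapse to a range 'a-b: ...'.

Answer: the defect is in locate_pivot at line 30.
Key observation: The log ends early — 7 lines, where the working version next logs 'index_entries: 4 entries, threshold 5'.
Crash: locate_pivot, line 30, AssertionError.
Call chain: main -> locate_pivot([5, 7, 8, 3], 5) (called at line 50).
First divergence: position 8 (shown log ended at 7 lines; the working version continues: 'index_entries: 4 entries, threshold 5').
Intended log window:
  6: leaving screen_input with 2
  7: intermediate pair 8, 2
  8: index_entries: 4 entries, threshold 5
  9: trim_outliers: 4 entries, threshold 5
Execution walk:
  update_gauge([5, 7, 8, 3]) -> 8  [called from locate_pivot, line 27]
  screen_input([5, 7, 8, 3], 5) -> 2  [called from locate_pivot, line 28]
Log origins:
  1: logged in main at line 49
  2: logged in locate_pivot at line 26
  3: logged in update_gauge at line 2
  4: logged in update_gauge at line 7
  5: logged in screen_input at line 11
  6: logged in screen_input at line 16
  7: logged in locate_pivot at line 29
A correct fix: line 30: replace `2` with `0`.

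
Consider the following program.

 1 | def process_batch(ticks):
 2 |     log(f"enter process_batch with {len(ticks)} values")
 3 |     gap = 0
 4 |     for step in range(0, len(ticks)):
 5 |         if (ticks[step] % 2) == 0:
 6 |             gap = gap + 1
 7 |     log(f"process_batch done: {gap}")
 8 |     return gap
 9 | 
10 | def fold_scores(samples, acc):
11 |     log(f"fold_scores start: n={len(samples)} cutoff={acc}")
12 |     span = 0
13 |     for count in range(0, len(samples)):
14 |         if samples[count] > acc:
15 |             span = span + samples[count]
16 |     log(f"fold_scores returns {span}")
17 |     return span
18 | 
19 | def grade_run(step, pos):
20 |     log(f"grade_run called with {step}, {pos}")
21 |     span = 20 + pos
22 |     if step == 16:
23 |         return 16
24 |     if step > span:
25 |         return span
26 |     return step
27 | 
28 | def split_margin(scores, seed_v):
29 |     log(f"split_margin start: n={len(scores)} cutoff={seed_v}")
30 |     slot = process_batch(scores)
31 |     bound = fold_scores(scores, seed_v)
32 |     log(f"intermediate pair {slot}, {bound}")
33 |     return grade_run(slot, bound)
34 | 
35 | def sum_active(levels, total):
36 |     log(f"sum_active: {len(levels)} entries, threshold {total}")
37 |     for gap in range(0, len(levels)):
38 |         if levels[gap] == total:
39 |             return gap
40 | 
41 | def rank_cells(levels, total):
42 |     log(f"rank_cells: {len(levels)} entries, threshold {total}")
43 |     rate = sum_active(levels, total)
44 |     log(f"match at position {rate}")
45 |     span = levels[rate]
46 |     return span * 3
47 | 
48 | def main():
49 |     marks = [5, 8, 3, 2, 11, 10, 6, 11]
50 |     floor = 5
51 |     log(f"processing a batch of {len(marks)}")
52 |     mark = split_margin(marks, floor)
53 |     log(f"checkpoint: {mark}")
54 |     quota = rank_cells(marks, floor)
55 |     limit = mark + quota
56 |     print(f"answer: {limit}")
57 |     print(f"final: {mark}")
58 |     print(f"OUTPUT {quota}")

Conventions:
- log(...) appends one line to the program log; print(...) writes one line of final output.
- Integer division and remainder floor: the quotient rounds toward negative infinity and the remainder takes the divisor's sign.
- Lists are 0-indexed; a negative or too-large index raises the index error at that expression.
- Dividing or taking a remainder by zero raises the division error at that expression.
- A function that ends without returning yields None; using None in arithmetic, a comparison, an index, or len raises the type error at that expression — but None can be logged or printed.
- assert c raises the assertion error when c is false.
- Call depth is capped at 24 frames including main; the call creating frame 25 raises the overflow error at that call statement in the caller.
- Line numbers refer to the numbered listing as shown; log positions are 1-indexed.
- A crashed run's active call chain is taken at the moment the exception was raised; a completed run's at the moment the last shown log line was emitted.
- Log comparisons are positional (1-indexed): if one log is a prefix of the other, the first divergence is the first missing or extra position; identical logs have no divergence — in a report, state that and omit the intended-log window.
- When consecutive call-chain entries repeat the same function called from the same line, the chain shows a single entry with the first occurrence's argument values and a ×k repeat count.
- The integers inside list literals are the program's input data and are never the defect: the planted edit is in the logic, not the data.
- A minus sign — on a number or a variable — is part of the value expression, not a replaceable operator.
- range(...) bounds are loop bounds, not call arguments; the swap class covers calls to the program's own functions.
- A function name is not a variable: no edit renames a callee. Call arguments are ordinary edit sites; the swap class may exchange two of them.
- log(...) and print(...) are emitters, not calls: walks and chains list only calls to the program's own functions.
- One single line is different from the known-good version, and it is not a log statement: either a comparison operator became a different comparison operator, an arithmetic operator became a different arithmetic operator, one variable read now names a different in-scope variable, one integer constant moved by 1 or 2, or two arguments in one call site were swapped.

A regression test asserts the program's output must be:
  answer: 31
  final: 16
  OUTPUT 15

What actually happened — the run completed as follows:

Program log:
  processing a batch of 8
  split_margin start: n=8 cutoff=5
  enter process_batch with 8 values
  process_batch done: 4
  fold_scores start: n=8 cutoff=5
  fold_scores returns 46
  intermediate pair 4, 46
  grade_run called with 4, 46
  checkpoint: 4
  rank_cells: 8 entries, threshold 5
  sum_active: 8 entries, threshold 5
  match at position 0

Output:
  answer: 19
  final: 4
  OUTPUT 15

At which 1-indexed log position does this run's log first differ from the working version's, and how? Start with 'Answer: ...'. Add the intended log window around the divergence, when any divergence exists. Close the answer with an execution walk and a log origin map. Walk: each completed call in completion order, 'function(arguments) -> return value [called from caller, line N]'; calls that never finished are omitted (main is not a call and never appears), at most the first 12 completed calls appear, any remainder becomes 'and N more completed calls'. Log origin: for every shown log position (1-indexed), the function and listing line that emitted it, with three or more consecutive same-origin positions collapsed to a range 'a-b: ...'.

Answer: position 9 — the shown line 'checkpoint: 4' should read 'checkpoint: 16'.
Intended log window:
  7: intermediate pair 4, 46
  8: grade_run called with 4, 46
  9: checkpoint: 16
  10: rank_cells: 8 entries, threshold 5
Execution walk:
  process_batch([5, 8, 3, 2, 11, 10, 6, 11]) -> 4  [called from split_margin, line 30]
  fold_scores([5, 8, 3, 2, 11, 10, 6, 11], 5) -> 46  [called from split_margin, line 31]
  grade_run(4, 46) -> 4  [called from split_margin, line 33]
  split_margin([5, 8, 3, 2, 11, 10, 6, 11], 5) -> 4  [called from main, line 52]
  sum_active([5, 8, 3, 2, 11, 10, 6, 11], 5) -> 0  [called from rank_cells, line 43]
  rank_cells([5, 8, 3, 2, 11, 10, 6, 11], 5) -> 15  [called from main, line 54]
Log line origins:
  1 — main, line 51
  2 — split_margin, line 29
  3 — process_batch, line 2
  4 — process_batch, line 7
  5 — fold_scores, line 11
  6 — fold_scores, line 16
  7 — split_margin, line 32
  8 — grade_run, line 20
  9 — main, line 53
  10 — rank_cells, line 42
  11 — sum_active, line 36
  12 — rank_cells, line 44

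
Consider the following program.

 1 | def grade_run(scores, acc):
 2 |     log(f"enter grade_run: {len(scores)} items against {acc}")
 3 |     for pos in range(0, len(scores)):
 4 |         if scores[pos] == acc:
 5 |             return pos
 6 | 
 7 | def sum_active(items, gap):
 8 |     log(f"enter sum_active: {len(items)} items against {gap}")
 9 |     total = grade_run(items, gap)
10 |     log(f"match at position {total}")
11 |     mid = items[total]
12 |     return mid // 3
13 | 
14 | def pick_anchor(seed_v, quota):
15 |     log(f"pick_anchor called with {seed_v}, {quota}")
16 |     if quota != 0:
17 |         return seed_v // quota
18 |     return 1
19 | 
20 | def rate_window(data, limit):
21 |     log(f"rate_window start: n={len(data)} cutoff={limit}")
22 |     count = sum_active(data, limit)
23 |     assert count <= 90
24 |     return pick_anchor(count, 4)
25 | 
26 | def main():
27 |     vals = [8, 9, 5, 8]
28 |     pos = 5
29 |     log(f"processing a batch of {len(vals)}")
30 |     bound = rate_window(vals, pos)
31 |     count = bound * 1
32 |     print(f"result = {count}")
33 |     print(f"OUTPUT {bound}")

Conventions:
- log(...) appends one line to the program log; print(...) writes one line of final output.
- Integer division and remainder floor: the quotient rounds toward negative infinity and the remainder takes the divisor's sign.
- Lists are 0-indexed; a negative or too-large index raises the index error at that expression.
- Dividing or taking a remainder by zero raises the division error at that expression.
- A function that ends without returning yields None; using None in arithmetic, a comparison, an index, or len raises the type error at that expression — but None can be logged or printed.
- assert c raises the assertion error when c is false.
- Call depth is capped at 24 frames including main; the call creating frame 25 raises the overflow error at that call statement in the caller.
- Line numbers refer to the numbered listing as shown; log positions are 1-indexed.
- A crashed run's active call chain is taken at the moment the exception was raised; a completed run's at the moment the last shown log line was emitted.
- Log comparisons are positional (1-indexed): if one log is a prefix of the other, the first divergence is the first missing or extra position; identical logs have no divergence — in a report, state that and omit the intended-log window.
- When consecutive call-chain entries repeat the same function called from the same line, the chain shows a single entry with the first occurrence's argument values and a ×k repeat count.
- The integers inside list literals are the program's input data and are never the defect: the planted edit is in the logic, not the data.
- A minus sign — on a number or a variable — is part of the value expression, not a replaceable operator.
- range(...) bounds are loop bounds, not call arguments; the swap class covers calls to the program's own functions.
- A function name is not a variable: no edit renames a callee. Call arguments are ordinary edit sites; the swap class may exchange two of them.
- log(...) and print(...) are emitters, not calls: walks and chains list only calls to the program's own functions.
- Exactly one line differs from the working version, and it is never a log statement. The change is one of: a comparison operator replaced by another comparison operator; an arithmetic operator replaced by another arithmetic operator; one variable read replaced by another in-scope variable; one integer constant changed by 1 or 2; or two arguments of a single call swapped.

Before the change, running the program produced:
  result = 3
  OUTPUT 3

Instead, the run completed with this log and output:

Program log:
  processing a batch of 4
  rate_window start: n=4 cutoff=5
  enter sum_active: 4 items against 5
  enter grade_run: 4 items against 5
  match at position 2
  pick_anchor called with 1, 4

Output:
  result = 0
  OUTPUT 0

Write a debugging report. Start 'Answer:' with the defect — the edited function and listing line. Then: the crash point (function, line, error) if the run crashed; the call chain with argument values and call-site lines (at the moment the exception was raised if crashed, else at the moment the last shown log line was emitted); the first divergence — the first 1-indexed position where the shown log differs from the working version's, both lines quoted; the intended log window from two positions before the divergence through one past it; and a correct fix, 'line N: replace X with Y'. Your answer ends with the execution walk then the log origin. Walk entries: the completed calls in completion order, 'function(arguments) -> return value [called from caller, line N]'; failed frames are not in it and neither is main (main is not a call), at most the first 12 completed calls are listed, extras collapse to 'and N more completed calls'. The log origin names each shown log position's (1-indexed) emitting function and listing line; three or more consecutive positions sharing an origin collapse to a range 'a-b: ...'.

Answer: the defect is in sum_active at line 12.
The tell: Log line 6 is where behavior first shows: 'pick_anchor called with 1, 4' appears instead of 'pick_anchor called with 15, 4'.
Call chain: main -> rate_window([8, 9, 5, 8], 5) (called at line 30) -> pick_anchor(1, 4) (called at line 24).
First divergence: position 6 — the shown line 'pick_anchor called with 1, 4' should read 'pick_anchor called with 15, 4'.
Intended log window:
  4: enter grade_run: 4 items against 5
  5: match at position 2
  6: pick_anchor called with 15, 4
Execution walk:
  grade_run([8, 9, 5, 8], 5) -> 2  [called from sum_active, line 9]
  sum_active([8, 9, 5, 8], 5) -> 1  [called from rate_window, line 22]
  pick_anchor(1, 4) -> 0  [called from rate_window, line 24]
  rate_window([8, 9, 5, 8], 5) -> 0  [called from main, line 30]
Log line origins:
  1: from main, line 29
  2: from rate_window, line 21
  3: from sum_active, line 8
  4: from grade_run, line 2
  5: from sum_active, line 10
  6: from pick_anchor, line 15
A correct fix: line 12: replace `//` with `*`.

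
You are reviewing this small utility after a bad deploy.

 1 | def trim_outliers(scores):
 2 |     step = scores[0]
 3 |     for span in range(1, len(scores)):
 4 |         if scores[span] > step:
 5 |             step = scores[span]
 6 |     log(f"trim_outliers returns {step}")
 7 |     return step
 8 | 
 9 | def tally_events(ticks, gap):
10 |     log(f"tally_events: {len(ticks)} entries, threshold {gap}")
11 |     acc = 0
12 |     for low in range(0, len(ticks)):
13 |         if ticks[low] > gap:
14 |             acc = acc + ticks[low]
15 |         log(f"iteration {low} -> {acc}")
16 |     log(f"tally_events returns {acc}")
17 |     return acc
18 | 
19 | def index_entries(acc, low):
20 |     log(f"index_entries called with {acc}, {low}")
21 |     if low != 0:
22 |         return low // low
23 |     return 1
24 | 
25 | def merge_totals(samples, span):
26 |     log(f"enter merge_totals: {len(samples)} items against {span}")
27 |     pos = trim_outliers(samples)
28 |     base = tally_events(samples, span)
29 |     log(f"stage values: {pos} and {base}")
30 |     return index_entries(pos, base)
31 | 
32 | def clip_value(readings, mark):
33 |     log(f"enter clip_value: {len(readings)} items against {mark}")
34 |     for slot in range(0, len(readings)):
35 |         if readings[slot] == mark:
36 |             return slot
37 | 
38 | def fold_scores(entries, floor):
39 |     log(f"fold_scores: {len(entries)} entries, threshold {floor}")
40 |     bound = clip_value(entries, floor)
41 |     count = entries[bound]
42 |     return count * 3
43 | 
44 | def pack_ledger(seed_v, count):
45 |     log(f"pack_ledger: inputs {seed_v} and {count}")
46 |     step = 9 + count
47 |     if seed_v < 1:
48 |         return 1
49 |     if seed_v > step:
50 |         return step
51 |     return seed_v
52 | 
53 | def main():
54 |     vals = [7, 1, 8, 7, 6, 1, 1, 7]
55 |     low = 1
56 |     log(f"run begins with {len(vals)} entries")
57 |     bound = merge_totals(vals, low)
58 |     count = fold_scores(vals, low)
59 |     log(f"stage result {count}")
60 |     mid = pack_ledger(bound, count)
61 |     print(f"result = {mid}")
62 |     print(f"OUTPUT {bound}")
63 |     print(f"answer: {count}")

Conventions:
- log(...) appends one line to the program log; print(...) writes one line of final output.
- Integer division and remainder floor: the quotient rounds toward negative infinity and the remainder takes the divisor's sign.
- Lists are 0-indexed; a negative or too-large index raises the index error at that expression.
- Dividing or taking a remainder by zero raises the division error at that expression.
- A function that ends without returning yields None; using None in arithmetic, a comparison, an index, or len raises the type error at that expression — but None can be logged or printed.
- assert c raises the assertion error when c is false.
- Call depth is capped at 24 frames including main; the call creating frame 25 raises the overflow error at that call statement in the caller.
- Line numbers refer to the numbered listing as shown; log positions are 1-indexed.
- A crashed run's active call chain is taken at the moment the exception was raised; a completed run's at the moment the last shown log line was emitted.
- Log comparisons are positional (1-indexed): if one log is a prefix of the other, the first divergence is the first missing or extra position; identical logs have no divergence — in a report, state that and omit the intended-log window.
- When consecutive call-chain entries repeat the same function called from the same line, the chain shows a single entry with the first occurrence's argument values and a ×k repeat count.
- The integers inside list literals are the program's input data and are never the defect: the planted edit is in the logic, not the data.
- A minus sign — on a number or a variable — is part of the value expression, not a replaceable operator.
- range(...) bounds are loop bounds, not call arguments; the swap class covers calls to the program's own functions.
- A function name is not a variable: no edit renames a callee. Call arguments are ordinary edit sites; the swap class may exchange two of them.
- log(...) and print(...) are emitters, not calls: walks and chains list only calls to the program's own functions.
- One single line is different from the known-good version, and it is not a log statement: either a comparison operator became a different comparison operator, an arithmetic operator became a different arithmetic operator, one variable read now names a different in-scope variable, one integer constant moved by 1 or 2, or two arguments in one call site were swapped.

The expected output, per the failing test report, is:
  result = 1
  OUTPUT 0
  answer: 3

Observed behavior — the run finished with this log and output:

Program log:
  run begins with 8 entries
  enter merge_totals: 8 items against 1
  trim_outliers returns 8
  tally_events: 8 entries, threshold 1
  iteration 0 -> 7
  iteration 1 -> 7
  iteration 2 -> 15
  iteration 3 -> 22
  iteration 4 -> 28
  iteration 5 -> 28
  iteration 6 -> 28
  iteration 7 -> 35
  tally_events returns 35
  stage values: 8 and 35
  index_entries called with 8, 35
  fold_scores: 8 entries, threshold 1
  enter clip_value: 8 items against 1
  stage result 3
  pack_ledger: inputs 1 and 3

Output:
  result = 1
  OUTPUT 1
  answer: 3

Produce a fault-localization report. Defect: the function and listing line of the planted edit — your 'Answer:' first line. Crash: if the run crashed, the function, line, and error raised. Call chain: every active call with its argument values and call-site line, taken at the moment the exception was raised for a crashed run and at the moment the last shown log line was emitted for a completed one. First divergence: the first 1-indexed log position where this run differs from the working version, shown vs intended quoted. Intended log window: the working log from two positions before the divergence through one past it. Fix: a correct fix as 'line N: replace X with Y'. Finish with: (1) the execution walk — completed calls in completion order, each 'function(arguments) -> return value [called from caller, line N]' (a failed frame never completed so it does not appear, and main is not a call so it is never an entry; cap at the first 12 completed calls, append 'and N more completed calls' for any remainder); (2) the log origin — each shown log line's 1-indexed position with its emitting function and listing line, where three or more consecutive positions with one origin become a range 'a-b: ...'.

Answer: the defect is in index_entries at line 22.
Core observation: The log first diverges at position 19: the faulty run prints 'pack_ledger: inputs 1 and 3' where the working version prints 'pack_ledger: inputs 0 and 3'.
Call chain: main -> pack_ledger(1, 3) (called at line 60).
First divergence: at position 19 the run shows 'pack_ledger: inputs 1 and 3' where the working version logs 'pack_ledger: inputs 0 and 3'.
Intended log window:
  17: enter clip_value: 8 items against 1
  18: stage result 3
  19: pack_ledger: inputs 0 and 3
Execution walk:
  trim_outliers([7, 1, 8, 7, 6, 1, 1, 7]) -> 8  [called from merge_totals, line 27]
  tally_events([7, 1, 8, 7, 6, 1, 1, 7], 1) -> 35  [called from merge_totals, line 28]
  index_entries(8, 35) -> 1  [called from merge_totals, line 30]
  merge_totals([7, 1, 8, 7, 6, 1, 1, 7], 1) -> 1  [called from main, line 57]
  clip_value([7, 1, 8, 7, 6, 1, 1, 7], 1) -> 1  [called from fold_scores, line 40]
  fold_scores([7, 1, 8, 7, 6, 1, 1, 7], 1) -> 3  [called from main, line 58]
  pack_ledger(1, 3) -> 1  [called from main, line 60]
Origin of each log line:
  1: from main, line 56
  2: from merge_totals, line 26
  3: from trim_outliers, line 6
  4: from tally_events, line 10
  5-12: from tally_events, line 15
  13: from tally_events, line 16
  14: from merge_totals, line 29
  15: from index_entries, line 20
  16: from fold_scores, line 39
  17: from clip_value, line 33
  18: from main, line 59
  19: from pack_ledger, line 45
A correct fix: line 22: replace `low // low` with `acc // low`.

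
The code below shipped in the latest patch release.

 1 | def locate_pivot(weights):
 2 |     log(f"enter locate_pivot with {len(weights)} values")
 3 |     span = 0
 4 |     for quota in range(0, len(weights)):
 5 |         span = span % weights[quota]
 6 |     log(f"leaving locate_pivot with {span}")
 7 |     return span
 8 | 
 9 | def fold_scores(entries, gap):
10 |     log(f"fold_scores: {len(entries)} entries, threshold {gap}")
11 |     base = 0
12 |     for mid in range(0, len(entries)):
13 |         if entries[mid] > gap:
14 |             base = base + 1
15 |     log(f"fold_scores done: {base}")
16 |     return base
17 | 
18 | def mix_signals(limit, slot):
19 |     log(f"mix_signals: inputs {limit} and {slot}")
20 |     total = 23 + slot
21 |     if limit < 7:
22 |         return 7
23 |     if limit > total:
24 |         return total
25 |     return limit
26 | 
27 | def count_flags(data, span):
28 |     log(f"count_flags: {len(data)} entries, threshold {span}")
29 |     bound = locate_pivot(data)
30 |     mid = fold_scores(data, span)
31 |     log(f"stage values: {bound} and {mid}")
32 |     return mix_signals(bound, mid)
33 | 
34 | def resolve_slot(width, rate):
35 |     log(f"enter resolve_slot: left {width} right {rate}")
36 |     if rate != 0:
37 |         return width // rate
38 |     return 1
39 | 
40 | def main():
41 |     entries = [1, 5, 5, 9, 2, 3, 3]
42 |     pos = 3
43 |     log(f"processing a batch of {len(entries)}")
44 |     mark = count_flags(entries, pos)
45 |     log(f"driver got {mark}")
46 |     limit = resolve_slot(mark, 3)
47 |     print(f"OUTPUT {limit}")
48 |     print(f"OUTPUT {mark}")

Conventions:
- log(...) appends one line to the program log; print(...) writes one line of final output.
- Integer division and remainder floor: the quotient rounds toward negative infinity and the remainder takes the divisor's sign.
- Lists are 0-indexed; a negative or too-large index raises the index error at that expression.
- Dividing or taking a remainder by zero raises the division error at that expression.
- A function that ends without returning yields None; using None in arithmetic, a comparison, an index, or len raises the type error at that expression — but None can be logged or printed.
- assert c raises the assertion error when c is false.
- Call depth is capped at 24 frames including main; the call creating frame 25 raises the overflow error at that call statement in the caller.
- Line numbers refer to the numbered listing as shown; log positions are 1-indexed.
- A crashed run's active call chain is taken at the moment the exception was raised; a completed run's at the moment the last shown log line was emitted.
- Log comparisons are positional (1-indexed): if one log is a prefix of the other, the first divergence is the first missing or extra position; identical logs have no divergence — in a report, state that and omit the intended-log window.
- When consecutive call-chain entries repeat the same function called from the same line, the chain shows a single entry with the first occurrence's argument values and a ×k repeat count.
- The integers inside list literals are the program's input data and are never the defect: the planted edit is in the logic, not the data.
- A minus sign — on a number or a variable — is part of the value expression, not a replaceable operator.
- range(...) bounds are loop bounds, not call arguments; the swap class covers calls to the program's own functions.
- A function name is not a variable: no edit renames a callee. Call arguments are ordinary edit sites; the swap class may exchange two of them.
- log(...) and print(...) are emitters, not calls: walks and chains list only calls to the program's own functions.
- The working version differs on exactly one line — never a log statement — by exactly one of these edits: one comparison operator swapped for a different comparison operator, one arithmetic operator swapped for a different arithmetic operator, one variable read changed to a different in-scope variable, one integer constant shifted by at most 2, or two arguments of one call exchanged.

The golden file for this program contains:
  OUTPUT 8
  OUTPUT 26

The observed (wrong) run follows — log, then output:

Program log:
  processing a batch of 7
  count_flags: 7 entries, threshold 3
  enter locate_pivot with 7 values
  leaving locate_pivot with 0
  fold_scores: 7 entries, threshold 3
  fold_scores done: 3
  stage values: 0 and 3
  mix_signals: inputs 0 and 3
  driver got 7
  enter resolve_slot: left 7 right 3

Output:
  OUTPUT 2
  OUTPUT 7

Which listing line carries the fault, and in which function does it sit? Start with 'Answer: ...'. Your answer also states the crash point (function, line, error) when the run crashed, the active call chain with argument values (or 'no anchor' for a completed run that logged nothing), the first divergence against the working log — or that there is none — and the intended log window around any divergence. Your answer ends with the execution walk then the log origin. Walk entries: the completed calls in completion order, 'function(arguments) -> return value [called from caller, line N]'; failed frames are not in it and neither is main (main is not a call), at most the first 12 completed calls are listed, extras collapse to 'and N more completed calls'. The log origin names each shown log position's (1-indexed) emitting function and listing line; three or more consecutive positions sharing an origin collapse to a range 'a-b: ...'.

Answer: the defect is in locate_pivot at line 5.
Core observation: Everything matches until log position 4, which reads 'leaving locate_pivot with 0' in place of 'leaving locate_pivot with 28'.
Call chain: main -> resolve_slot(7, 3) (called at line 46).
First divergence: position 4 — shown 'leaving locate_pivot with 0', intended 'leaving locate_pivot with 28'.
Intended log window:
  2: count_flags: 7 entries, threshold 3
  3: enter locate_pivot with 7 values
  4: leaving locate_pivot with 28
  5: fold_scores: 7 entries, threshold 3
Execution walk:
  locate_pivot([1, 5, 5, 9, 2, 3, 3]) -> 0  [called from count_flags, line 29]
  fold_scores([1, 5, 5, 9, 2, 3, 3], 3) -> 3  [called from count_flags, line 30]
  mix_signals(0, 3) -> 7  [called from count_flags, line 32]
  count_flags([1, 5, 5, 9, 2, 3, 3], 3) -> 7  [called from main, line 44]
  resolve_slot(7, 3) -> 2  [called from main, line 46]
Log line origins:
  1 — main, line 43
  2 — count_flags, line 28
  3 — locate_pivot, line 2
  4 — locate_pivot, line 6
  5 — fold_scores, line 10
  6 — fold_scores, line 15
  7 — count_flags, line 31
  8 — mix_signals, line 19
  9 — main, line 45
  10 — resolve_slot, line 35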